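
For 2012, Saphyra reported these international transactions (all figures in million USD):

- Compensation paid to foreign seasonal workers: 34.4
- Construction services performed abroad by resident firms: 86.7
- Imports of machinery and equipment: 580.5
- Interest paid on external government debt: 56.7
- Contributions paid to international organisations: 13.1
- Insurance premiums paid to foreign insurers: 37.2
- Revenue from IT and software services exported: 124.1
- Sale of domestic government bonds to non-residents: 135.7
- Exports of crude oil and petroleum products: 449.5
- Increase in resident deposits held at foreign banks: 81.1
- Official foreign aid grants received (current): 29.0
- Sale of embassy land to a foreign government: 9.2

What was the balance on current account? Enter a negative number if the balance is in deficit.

-32.6

Goods: 449.5 - 580.5 = -131.0
Services: 124.1 + 86.7 - 37.2 = 173.6
Primary income: -56.7 - 34.4 = -91.1
Secondary income: -13.1 + 29.0 = 15.9
Current account = (-131.0) + 173.6 + (-91.1) + 15.9 = -32.6
(Excluded from the current account — financial account: sale of domestic government bonds to non-residents 135.7, increase in resident deposits held at foreign banks 81.1; capital account: sale of embassy land to a foreign government 9.2.)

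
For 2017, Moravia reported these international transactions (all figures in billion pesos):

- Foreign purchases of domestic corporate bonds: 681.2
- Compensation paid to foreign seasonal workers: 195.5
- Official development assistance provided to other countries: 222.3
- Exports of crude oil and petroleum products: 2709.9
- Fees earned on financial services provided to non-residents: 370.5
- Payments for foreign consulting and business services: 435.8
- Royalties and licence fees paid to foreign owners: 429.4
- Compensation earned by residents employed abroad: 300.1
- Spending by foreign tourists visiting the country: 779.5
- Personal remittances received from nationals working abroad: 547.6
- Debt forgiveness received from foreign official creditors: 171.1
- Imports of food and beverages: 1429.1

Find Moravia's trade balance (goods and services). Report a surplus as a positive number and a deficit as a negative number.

Goods: -1429.1 + 2709.9 = 1280.8
Services: -429.4 + 370.5 - 435.8 + 779.5 = 284.8
Trade balance = 1280.8 + 284.8 = 1565.6
(Excluded from the trade balance — financial account: foreign purchases of domestic corporate bonds 681.2; primary income: compensation paid to foreign seasonal workers 195.5, compensation earned by residents employed abroad 300.1; secondary income: official development assistance provided to other countries 222.3, personal remittances received from nationals working abroad 547.6; capital account: debt forgiveness received from foreign official creditors 171.1.)

1565.6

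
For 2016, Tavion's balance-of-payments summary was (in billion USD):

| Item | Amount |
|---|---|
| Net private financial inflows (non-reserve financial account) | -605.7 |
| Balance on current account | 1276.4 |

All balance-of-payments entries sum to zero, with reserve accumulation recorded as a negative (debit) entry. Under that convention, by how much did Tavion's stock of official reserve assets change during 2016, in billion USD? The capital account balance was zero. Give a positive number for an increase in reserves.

Official reserve transactions balance = -(1276.4 + (-605.7)) = -670.7
An accumulation of reserves is recorded as a debit (negative entry), so the change in the stock of reserves is the negative of that balance.
Change in official reserves = -(-670.7) = 670.7

670.7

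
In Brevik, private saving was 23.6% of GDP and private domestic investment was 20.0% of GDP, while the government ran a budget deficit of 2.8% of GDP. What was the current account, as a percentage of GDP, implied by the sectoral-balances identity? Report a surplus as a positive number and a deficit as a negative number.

0.8

By the sectoral-balances identity, CA = (S_private - I) + (T - G).
Private balance = 23.6 - 20.0 = 3.6
Government balance (T - G) = -2.8
CA = 3.6 + (-2.8) = 0.8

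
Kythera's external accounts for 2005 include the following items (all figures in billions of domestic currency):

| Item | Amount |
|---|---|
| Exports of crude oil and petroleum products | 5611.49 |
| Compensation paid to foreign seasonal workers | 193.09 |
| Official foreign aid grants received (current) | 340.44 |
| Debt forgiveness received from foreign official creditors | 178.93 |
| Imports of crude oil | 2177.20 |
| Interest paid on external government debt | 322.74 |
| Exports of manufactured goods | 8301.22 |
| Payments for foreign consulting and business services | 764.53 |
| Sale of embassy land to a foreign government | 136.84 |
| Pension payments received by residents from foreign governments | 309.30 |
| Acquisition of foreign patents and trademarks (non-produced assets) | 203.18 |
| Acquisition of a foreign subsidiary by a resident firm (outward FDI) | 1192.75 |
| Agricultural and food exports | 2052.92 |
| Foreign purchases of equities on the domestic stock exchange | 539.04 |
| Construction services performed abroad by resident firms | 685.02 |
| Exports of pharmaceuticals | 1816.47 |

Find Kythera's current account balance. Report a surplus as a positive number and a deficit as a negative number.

Goods: 1816.47 + 5611.49 + 2052.92 + 8301.22 - 2177.20 = 15604.90
Services: -764.53 + 685.02 = -79.51
Primary income: -322.74 - 193.09 = -515.83
Secondary income: 309.30 + 340.44 = 649.74
Current account = 15604.90 + (-79.51) + (-515.83) + 649.74 = 15659.30
(Excluded from the current account — capital account: debt forgiveness received from foreign official creditors 178.93, sale of embassy land to a foreign government 136.84, acquisition of foreign patents and trademarks (non-produced assets) 203.18; financial account: acquisition of a foreign subsidiary by a resident firm (outward FDI) 1192.75, foreign purchases of equities on the domestic stock exchange 539.04.)

15659.30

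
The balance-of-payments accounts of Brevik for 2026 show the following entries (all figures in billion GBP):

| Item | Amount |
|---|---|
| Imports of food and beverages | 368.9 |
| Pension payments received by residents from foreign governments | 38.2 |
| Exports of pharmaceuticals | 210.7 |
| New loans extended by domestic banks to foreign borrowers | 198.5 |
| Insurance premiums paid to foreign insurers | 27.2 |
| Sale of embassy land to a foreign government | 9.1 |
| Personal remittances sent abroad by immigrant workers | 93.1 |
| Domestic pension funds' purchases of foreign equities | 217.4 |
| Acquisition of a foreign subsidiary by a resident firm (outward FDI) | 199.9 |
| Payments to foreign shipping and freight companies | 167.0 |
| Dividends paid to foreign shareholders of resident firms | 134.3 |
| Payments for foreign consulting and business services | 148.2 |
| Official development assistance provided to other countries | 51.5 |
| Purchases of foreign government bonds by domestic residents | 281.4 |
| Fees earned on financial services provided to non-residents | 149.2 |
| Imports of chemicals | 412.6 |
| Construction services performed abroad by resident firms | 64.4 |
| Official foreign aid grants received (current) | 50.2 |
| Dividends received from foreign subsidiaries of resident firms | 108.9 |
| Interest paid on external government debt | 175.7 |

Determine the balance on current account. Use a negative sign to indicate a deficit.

Goods: -368.9 + 210.7 - 412.6 = -570.8
Services: 64.4 - 148.2 + 149.2 - 27.2 - 167.0 = -128.8
Primary income: -175.7 + 108.9 - 134.3 = -201.1
Secondary income: 50.2 - 93.1 - 51.5 + 38.2 = -56.2
Current account = (-570.8) + (-128.8) + (-201.1) + (-56.2) = -956.9
(Excluded from the current account — financial account: new loans extended by domestic banks to foreign borrowers 198.5, domestic pension funds' purchases of foreign equities 217.4, acquisition of a foreign subsidiary by a resident firm (outward FDI) 199.9, purchases of foreign government bonds by domestic residents 281.4; capital account: sale of embassy land to a foreign government 9.1.)

-956.9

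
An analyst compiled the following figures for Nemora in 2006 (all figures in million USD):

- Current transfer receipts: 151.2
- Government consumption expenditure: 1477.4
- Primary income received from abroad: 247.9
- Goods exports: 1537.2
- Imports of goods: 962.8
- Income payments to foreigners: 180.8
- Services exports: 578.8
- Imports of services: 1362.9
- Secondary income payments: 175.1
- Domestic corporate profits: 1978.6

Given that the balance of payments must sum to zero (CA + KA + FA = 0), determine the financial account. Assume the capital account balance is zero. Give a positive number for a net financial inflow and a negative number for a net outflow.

Goods balance = 1537.2 - 962.8 = 574.4
Services balance = 578.8 - 1362.9 = -784.1
Trade balance (goods + services) = 574.4 + (-784.1) = -209.7
Net primary income = 247.9 - 180.8 = 67.1
Net secondary income = 151.2 - 175.1 = -23.9
Current account = -209.7 + 67.1 + (-23.9) = -166.5
Financial account = -(-166.5) = 166.5

166.5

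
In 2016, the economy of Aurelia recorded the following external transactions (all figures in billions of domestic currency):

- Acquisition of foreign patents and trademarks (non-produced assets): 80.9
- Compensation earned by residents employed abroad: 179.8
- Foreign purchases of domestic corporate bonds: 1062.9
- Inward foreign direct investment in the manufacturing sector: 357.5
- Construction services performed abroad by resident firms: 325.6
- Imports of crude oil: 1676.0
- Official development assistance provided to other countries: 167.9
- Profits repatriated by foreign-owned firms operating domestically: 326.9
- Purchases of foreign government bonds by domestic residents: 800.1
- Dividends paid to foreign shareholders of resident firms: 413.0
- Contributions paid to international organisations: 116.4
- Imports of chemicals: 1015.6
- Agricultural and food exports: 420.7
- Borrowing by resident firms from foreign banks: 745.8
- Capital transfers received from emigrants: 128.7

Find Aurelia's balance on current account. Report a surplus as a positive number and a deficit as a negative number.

-2789.7

Goods: -1676.0 - 1015.6 + 420.7 = -2270.9
Services: 325.6
Primary income: -326.9 - 413.0 + 179.8 = -560.1
Secondary income: -167.9 - 116.4 = -284.3
Current account = (-2270.9) + 325.6 + (-560.1) + (-284.3) = -2789.7
(Excluded from the current account — capital account: acquisition of foreign patents and trademarks (non-produced assets) 80.9, capital transfers received from emigrants 128.7; financial account: foreign purchases of domestic corporate bonds 1062.9, inward foreign direct investment in the manufacturing sector 357.5, purchases of foreign government bonds by domestic residents 800.1, borrowing by resident firms from foreign banks 745.8.)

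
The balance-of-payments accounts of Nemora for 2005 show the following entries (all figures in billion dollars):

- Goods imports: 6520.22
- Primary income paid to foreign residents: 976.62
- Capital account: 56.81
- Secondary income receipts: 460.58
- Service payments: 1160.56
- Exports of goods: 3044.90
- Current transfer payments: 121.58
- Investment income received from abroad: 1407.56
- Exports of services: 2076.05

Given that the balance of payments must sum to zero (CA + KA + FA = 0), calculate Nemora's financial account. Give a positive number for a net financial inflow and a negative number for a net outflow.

Goods balance = 3044.90 - 6520.22 = -3475.32
Services balance = 2076.05 - 1160.56 = 915.49
Trade balance (goods + services) = -3475.32 + 915.49 = -2559.83
Net primary income = 1407.56 - 976.62 = 430.94
Net secondary income = 460.58 - 121.58 = 339.00
Current account = -2559.83 + 430.94 + 339.00 = -1789.89
Financial account = -(-1789.89 + 56.81) = 1733.08

1733.08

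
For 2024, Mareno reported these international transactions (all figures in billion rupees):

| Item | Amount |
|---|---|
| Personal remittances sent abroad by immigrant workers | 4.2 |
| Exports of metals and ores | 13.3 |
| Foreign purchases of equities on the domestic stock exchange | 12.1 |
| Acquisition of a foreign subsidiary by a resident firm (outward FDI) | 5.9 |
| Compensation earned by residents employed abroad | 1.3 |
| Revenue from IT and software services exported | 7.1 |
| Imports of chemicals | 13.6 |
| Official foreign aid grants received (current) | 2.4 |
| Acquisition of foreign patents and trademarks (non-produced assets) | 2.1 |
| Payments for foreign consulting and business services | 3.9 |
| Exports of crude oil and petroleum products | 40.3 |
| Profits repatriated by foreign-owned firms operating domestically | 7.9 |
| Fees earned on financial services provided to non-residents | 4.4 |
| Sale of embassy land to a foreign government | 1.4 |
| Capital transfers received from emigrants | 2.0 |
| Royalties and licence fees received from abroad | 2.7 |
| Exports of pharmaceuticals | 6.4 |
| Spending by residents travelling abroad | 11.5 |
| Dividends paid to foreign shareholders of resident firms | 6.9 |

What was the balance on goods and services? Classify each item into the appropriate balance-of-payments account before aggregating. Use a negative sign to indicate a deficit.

45.2

Goods: 40.3 - 13.6 + 6.4 + 13.3 = 46.4
Services: 7.1 + 4.4 - 11.5 - 3.9 + 2.7 = -1.2
Trade balance = 46.4 + (-1.2) = 45.2
(Excluded from the trade balance — secondary income: personal remittances sent abroad by immigrant workers 4.2, official foreign aid grants received (current) 2.4; financial account: foreign purchases of equities on the domestic stock exchange 12.1, acquisition of a foreign subsidiary by a resident firm (outward FDI) 5.9; primary income: compensation earned by residents employed abroad 1.3, profits repatriated by foreign-owned firms operating domestically 7.9, dividends paid to foreign shareholders of resident firms 6.9; capital account: acquisition of foreign patents and trademarks (non-produced assets) 2.1, sale of embassy land to a foreign government 1.4, capital transfers received from emigrants 2.0.)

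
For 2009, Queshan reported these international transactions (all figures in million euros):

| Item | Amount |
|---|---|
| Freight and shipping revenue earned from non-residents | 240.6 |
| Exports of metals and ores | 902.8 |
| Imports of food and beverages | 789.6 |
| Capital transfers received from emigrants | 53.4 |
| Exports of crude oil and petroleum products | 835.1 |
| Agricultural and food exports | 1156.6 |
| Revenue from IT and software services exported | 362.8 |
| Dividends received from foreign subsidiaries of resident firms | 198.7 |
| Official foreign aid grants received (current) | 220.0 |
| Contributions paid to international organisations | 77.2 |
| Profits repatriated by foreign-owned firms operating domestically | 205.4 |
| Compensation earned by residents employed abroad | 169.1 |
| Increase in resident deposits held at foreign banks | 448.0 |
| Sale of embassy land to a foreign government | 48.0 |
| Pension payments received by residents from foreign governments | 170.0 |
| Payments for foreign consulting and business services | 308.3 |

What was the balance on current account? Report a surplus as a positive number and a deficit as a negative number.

2875.2

Goods: -789.6 + 1156.6 + 902.8 + 835.1 = 2104.9
Services: -308.3 + 240.6 + 362.8 = 295.1
Primary income: 169.1 - 205.4 + 198.7 = 162.4
Secondary income: -77.2 + 170.0 + 220.0 = 312.8
Current account = 2104.9 + 295.1 + 162.4 + 312.8 = 2875.2
(Excluded from the current account — capital account: capital transfers received from emigrants 53.4, sale of embassy land to a foreign government 48.0; financial account: increase in resident deposits held at foreign banks 448.0.)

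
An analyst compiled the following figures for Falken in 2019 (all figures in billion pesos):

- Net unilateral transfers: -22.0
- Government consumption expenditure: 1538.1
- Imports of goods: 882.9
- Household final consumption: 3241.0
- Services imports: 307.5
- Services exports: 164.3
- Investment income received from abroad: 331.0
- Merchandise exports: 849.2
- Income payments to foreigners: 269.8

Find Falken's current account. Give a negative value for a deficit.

-137.7

Goods balance = 849.2 - 882.9 = -33.7
Services balance = 164.3 - 307.5 = -143.2
Trade balance (goods + services) = -33.7 + (-143.2) = -176.9
Net primary income = 331.0 - 269.8 = 61.2
Net secondary income = -22.0
Current account = -176.9 + 61.2 + (-22.0) = -137.7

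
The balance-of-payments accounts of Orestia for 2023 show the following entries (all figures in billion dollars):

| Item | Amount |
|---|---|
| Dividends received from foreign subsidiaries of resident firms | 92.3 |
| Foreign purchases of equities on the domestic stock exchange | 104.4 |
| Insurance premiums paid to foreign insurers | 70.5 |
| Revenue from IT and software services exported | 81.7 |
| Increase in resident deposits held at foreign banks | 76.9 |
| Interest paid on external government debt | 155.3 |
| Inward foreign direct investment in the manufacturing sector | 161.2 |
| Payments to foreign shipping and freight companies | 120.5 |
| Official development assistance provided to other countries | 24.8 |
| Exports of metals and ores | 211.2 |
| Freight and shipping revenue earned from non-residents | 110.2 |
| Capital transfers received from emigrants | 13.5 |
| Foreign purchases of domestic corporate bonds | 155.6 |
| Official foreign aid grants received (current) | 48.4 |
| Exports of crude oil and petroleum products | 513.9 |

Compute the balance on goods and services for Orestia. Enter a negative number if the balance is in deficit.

726.0

Goods: 513.9 + 211.2 = 725.1
Services: -120.5 + 110.2 - 70.5 + 81.7 = 0.9
Trade balance = 725.1 + 0.9 = 726.0
(Excluded from the trade balance — primary income: dividends received from foreign subsidiaries of resident firms 92.3, interest paid on external government debt 155.3; financial account: foreign purchases of equities on the domestic stock exchange 104.4, increase in resident deposits held at foreign banks 76.9, inward foreign direct investment in the manufacturing sector 161.2, foreign purchases of domestic corporate bonds 155.6; secondary income: official development assistance provided to other countries 24.8, official foreign aid grants received (current) 48.4; capital account: capital transfers received from emigrants 13.5.)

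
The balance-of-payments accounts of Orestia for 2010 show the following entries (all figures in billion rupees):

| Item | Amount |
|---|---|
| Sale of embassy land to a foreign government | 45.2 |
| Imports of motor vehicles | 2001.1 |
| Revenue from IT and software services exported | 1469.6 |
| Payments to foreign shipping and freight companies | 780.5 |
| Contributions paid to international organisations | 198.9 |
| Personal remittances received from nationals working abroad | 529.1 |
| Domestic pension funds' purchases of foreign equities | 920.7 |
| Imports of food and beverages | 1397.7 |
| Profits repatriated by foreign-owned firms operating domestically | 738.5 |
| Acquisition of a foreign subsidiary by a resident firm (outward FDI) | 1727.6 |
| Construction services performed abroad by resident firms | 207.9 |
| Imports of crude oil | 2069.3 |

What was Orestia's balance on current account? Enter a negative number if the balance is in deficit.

-4979.4

Goods: -2069.3 - 2001.1 - 1397.7 = -5468.1
Services: -780.5 + 207.9 + 1469.6 = 897.0
Primary income: -738.5
Secondary income: -198.9 + 529.1 = 330.2
Current account = (-5468.1) + 897.0 + (-738.5) + 330.2 = -4979.4
(Excluded from the current account — capital account: sale of embassy land to a foreign government 45.2; financial account: domestic pension funds' purchases of foreign equities 920.7, acquisition of a foreign subsidiary by a resident firm (outward FDI) 1727.6.)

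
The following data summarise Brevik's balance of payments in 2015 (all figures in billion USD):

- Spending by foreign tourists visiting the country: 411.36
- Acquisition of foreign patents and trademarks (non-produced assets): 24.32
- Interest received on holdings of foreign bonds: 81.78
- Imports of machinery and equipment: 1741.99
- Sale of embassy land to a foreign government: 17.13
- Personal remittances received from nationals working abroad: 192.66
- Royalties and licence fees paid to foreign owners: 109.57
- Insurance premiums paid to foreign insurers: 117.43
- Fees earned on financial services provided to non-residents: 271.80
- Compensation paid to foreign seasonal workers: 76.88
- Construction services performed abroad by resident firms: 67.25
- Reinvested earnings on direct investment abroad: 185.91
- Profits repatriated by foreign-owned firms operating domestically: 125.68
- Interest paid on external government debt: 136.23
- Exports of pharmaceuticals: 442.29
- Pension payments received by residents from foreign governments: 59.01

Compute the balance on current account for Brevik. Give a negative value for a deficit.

-595.72

Goods: 442.29 - 1741.99 = -1299.70
Services: 271.80 + 411.36 + 67.25 - 117.43 - 109.57 = 523.41
Primary income: -136.23 + 185.91 - 125.68 + 81.78 - 76.88 = -71.10
Secondary income: 192.66 + 59.01 = 251.67
Current account = (-1299.70) + 523.41 + (-71.10) + 251.67 = -595.72
(Excluded from the current account — capital account: acquisition of foreign patents and trademarks (non-produced assets) 24.32, sale of embassy land to a foreign government 17.13.)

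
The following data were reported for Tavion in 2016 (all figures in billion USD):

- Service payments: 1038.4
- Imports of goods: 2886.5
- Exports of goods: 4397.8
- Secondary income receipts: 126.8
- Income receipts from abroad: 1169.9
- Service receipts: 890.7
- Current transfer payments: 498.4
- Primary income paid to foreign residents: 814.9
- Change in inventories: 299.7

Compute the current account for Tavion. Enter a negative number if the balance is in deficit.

1347.0

Goods balance = 4397.8 - 2886.5 = 1511.3
Services balance = 890.7 - 1038.4 = -147.7
Trade balance (goods + services) = 1511.3 + (-147.7) = 1363.6
Net primary income = 1169.9 - 814.9 = 355.0
Net secondary income = 126.8 - 498.4 = -371.6
Current account = 1363.6 + 355.0 + (-371.6) = 1347.0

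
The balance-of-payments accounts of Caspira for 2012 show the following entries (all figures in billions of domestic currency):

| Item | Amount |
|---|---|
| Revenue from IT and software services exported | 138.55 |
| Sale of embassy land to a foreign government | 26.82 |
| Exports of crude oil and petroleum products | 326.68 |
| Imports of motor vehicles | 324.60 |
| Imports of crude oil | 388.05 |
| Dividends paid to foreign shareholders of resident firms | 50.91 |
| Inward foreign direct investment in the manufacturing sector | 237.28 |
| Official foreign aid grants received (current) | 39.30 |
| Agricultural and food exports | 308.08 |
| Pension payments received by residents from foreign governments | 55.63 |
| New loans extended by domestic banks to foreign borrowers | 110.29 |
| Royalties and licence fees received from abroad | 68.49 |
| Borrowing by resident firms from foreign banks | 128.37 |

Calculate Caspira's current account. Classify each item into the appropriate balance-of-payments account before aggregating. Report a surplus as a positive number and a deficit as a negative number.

173.17

Goods: 308.08 + 326.68 - 324.60 - 388.05 = -77.89
Services: 138.55 + 68.49 = 207.04
Primary income: -50.91
Secondary income: 55.63 + 39.30 = 94.93
Current account = (-77.89) + 207.04 + (-50.91) + 94.93 = 173.17
(Excluded from the current account — capital account: sale of embassy land to a foreign government 26.82; financial account: inward foreign direct investment in the manufacturing sector 237.28, new loans extended by domestic banks to foreign borrowers 110.29, borrowing by resident firms from foreign banks 128.37.)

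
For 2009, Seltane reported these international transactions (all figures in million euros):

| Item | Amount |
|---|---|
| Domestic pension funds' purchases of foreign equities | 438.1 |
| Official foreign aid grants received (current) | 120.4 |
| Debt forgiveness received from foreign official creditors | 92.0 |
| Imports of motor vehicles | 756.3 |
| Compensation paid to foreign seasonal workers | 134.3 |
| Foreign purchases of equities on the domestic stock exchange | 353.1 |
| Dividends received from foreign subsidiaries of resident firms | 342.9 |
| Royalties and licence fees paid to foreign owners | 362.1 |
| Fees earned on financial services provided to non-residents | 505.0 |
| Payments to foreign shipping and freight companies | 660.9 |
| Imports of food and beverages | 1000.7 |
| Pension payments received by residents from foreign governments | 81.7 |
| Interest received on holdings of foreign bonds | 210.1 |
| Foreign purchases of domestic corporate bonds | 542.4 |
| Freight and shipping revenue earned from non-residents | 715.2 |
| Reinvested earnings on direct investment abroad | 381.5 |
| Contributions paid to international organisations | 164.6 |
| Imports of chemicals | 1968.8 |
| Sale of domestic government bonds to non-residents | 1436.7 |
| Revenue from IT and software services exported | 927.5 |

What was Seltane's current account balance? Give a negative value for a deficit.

-1763.4

Goods: -756.3 - 1968.8 - 1000.7 = -3725.8
Services: 927.5 + 505.0 - 660.9 - 362.1 + 715.2 = 1124.7
Primary income: 210.1 + 381.5 + 342.9 - 134.3 = 800.2
Secondary income: 120.4 + 81.7 - 164.6 = 37.5
Current account = (-3725.8) + 1124.7 + 800.2 + 37.5 = -1763.4
(Excluded from the current account — financial account: domestic pension funds' purchases of foreign equities 438.1, foreign purchases of equities on the domestic stock exchange 353.1, foreign purchases of domestic corporate bonds 542.4, sale of domestic government bonds to non-residents 1436.7; capital account: debt forgiveness received from foreign official creditors 92.0.)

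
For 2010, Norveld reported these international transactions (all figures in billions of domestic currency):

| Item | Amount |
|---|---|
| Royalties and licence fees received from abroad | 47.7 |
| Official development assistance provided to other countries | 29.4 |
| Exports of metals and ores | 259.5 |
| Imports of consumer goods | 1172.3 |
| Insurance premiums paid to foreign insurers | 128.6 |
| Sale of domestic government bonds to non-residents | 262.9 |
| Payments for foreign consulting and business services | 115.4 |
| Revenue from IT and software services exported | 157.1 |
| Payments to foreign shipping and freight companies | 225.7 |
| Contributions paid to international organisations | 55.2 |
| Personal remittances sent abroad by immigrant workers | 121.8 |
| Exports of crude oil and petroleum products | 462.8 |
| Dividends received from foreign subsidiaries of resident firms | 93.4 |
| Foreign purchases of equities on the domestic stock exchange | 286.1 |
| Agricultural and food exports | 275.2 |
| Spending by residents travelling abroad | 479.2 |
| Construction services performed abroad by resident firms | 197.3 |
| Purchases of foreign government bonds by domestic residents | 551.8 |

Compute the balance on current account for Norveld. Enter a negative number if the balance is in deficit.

Goods: 275.2 - 1172.3 + 259.5 + 462.8 = -174.8
Services: 157.1 + 47.7 - 479.2 - 128.6 - 115.4 + 197.3 - 225.7 = -546.8
Primary income: 93.4
Secondary income: -29.4 - 121.8 - 55.2 = -206.4
Current account = (-174.8) + (-546.8) + 93.4 + (-206.4) = -834.6
(Excluded from the current account — financial account: sale of domestic government bonds to non-residents 262.9, foreign purchases of equities on the domestic stock exchange 286.1, purchases of foreign government bonds by domestic residents 551.8.)

-834.6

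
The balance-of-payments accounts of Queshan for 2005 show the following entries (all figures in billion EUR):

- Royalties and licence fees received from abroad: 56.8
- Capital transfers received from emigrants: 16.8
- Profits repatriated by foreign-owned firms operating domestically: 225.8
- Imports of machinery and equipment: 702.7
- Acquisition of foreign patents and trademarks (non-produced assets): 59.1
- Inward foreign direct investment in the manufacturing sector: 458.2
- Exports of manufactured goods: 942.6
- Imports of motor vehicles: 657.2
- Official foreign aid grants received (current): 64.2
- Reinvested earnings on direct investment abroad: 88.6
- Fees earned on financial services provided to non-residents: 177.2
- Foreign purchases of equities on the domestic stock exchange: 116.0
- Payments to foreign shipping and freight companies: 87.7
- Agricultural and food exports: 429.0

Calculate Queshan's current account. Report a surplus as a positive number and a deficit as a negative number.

Goods: -657.2 + 429.0 + 942.6 - 702.7 = 11.7
Services: -87.7 + 56.8 + 177.2 = 146.3
Primary income: -225.8 + 88.6 = -137.2
Secondary income: 64.2
Current account = 11.7 + 146.3 + (-137.2) + 64.2 = 85.0
(Excluded from the current account — capital account: capital transfers received from emigrants 16.8, acquisition of foreign patents and trademarks (non-produced assets) 59.1; financial account: inward foreign direct investment in the manufacturing sector 458.2, foreign purchases of equities on the domestic stock exchange 116.0.)

85.0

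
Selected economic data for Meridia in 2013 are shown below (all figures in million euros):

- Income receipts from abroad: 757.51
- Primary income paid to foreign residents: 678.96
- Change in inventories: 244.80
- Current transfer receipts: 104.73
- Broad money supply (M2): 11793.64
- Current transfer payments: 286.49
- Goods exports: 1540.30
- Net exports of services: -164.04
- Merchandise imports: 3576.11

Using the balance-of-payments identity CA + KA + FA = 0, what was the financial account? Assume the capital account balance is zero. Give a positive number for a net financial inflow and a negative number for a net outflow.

2303.06

Goods balance = 1540.30 - 3576.11 = -2035.81
Services balance = -164.04
Trade balance (goods + services) = -2035.81 + (-164.04) = -2199.85
Net primary income = 757.51 - 678.96 = 78.55
Net secondary income = 104.73 - 286.49 = -181.76
Current account = -2199.85 + 78.55 + (-181.76) = -2303.06
Financial account = -(-2303.06) = 2303.06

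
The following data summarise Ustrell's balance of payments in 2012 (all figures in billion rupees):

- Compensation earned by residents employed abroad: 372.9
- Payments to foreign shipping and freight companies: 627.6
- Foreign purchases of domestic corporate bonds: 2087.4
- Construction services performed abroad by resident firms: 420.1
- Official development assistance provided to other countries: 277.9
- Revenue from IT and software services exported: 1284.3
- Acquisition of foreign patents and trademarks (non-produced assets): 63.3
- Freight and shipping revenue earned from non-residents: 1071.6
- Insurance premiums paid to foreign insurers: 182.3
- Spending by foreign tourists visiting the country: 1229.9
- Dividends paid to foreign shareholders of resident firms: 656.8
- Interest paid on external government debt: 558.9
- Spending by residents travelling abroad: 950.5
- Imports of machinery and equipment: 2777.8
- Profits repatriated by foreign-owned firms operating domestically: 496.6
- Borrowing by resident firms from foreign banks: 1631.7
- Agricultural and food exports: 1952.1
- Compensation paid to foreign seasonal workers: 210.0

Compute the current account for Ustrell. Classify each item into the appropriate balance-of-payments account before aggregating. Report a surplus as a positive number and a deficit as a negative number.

Goods: -2777.8 + 1952.1 = -825.7
Services: 1229.9 - 182.3 - 950.5 - 627.6 + 420.1 + 1071.6 + 1284.3 = 2245.5
Primary income: 372.9 - 210.0 - 558.9 - 496.6 - 656.8 = -1549.4
Secondary income: -277.9
Current account = (-825.7) + 2245.5 + (-1549.4) + (-277.9) = -407.5
(Excluded from the current account — financial account: foreign purchases of domestic corporate bonds 2087.4, borrowing by resident firms from foreign banks 1631.7; capital account: acquisition of foreign patents and trademarks (non-produced assets) 63.3.)

-407.5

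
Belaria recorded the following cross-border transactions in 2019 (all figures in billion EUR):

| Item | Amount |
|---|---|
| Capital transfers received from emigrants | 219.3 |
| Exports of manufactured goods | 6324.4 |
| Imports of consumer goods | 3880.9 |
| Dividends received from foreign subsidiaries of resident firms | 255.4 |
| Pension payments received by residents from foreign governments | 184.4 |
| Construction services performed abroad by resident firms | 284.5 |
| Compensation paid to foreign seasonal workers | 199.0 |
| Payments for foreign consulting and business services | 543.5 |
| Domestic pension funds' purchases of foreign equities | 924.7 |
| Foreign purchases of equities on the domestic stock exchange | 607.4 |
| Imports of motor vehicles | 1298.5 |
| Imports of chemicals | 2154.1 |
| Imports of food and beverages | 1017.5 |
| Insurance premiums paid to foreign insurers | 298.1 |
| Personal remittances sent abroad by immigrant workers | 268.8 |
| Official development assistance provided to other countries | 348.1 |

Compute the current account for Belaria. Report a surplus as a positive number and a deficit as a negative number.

Goods: -3880.9 - 2154.1 + 6324.4 - 1298.5 - 1017.5 = -2026.6
Services: -298.1 + 284.5 - 543.5 = -557.1
Primary income: -199.0 + 255.4 = 56.4
Secondary income: 184.4 - 268.8 - 348.1 = -432.5
Current account = (-2026.6) + (-557.1) + 56.4 + (-432.5) = -2959.8
(Excluded from the current account — capital account: capital transfers received from emigrants 219.3; financial account: domestic pension funds' purchases of foreign equities 924.7, foreign purchases of equities on the domestic stock exchange 607.4.)

-2959.8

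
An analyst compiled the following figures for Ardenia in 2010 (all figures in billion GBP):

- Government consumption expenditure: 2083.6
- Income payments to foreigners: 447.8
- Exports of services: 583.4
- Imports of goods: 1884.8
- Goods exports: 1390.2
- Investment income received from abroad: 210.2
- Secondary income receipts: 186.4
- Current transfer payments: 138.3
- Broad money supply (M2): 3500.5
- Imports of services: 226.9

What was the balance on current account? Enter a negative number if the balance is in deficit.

-327.6

Goods balance = 1390.2 - 1884.8 = -494.6
Services balance = 583.4 - 226.9 = 356.5
Trade balance (goods + services) = -494.6 + 356.5 = -138.1
Net primary income = 210.2 - 447.8 = -237.6
Net secondary income = 186.4 - 138.3 = 48.1
Current account = -138.1 + (-237.6) + 48.1 = -327.6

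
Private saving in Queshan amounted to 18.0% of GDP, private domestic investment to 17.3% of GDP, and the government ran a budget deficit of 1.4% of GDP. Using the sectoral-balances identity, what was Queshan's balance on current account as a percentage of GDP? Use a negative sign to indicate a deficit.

-0.7

By the sectoral-balances identity, CA = (S_private - I) + (T - G).
Private balance = 18.0 - 17.3 = 0.7
Government balance (T - G) = -1.4
CA = 0.7 + (-1.4) = -0.7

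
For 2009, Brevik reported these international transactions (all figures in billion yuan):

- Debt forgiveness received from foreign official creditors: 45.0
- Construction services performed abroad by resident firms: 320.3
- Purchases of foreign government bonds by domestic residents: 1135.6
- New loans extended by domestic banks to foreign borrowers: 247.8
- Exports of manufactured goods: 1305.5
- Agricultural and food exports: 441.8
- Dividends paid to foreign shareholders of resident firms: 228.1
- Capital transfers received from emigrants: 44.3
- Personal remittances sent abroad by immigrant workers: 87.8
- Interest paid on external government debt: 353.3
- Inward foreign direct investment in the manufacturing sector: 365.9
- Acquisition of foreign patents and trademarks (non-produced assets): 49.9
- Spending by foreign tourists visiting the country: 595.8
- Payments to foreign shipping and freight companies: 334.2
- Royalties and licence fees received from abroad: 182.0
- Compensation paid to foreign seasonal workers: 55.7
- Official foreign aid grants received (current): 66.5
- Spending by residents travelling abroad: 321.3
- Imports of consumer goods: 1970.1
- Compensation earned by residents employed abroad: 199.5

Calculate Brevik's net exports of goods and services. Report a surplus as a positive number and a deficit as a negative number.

Goods: 441.8 - 1970.1 + 1305.5 = -222.8
Services: -321.3 + 595.8 + 182.0 - 334.2 + 320.3 = 442.6
Trade balance = -222.8 + 442.6 = 219.8
(Excluded from the trade balance — capital account: debt forgiveness received from foreign official creditors 45.0, capital transfers received from emigrants 44.3, acquisition of foreign patents and trademarks (non-produced assets) 49.9; financial account: purchases of foreign government bonds by domestic residents 1135.6, new loans extended by domestic banks to foreign borrowers 247.8, inward foreign direct investment in the manufacturing sector 365.9; primary income: dividends paid to foreign shareholders of resident firms 228.1, interest paid on external government debt 353.3, compensation paid to foreign seasonal workers 55.7, compensation earned by residents employed abroad 199.5; secondary income: personal remittances sent abroad by immigrant workers 87.8, official foreign aid grants received (current) 66.5.)

219.8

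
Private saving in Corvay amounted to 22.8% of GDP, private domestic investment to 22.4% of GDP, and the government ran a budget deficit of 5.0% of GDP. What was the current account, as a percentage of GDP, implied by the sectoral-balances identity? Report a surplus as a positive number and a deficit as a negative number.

By the sectoral-balances identity, CA = (S_private - I) + (T - G).
Private balance = 22.8 - 22.4 = 0.4
Government balance (T - G) = -5.0
CA = 0.4 + (-5.0) = -4.6

-4.6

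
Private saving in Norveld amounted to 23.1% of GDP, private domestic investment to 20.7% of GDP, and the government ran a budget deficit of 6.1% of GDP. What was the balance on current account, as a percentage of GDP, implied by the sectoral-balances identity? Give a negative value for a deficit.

-3.7

By the sectoral-balances identity, CA = (S_private - I) + (T - G).
Private balance = 23.1 - 20.7 = 2.4
Government balance (T - G) = -6.1
CA = 2.4 + (-6.1) = -3.7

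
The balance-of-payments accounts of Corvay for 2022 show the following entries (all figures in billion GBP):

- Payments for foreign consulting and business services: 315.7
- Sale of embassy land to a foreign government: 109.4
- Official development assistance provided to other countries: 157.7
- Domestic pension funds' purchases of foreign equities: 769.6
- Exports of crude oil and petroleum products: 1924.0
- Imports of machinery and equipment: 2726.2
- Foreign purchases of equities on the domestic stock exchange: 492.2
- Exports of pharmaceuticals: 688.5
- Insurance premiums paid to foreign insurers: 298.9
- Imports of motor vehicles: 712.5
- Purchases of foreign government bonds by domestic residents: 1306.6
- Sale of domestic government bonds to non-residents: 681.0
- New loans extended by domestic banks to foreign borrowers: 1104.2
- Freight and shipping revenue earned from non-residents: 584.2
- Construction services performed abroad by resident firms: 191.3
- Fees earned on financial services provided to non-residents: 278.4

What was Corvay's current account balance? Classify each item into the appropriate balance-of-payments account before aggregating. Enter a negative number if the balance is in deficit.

Goods: 688.5 + 1924.0 - 2726.2 - 712.5 = -826.2
Services: 584.2 - 298.9 + 278.4 + 191.3 - 315.7 = 439.3
Secondary income: -157.7
Current account = (-826.2) + 439.3 + (-157.7) = -544.6
(Excluded from the current account — capital account: sale of embassy land to a foreign government 109.4; financial account: domestic pension funds' purchases of foreign equities 769.6, foreign purchases of equities on the domestic stock exchange 492.2, purchases of foreign government bonds by domestic residents 1306.6, sale of domestic government bonds to non-residents 681.0, new loans extended by domestic banks to foreign borrowers 1104.2.)

-544.6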